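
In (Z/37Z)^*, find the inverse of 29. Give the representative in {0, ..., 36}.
Apply the extended Euclidean algorithm to (37, 29), tracking rows (r, s, t) with s·37 + t·29 = r. Each division r_prev = q·r_cur + r_new produces the new row as (previous row) − q·(current row):
  row A: (37, 1, 0)   [1·37 + 0·29 = 37]
  row B: (29, 0, 1)   [0·37 + 1·29 = 29]
  37 = 1·29 + 8   → row C = row A − 1·row B = (8, 1, −1)   [check: 1·37 − 1·29 = 8]
  29 = 3·8 + 5   → row D = row B − 3·row C = (5, −3, 4)   [check: −3·37 + 4·29 = 5]
  8 = 1·5 + 3   → row E = row C − 1·row D = (3, 4, −5)   [check: 4·37 − 5·29 = 3]
  5 = 1·3 + 2   → row F = row D − 1·row E = (2, −7, 9)   [check: −7·37 + 9·29 = 2]
  3 = 1·2 + 1   → row G = row E − 1·row F = (1, 11, −14)   [check: 11·37 − 14·29 = 1]
  2 = 2·1 + 0   → remainder 0, stop. gcd = 1 (last nonzero row G).
The gcd is 1, so 29 is invertible mod 37. The last nonzero row gives 11·37 − 14·29 = 1, so t = −14. So 29^(−1) ≡ −14 ≡ 23 (mod 37). Verify: 29 · 23 = 667 ≡ 1 (mod 37). ✓

Final answer: 29^(−1) ≡ 23 (mod 37)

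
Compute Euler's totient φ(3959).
φ(3959) = 3816

φ is multiplicative, with φ(p^e) = p^e − p^(e−1). Factorise 3959 = 37 · 107. Then
  φ(3959) = (37 − 1) · (107 − 1) = 36 · 106 = 3816.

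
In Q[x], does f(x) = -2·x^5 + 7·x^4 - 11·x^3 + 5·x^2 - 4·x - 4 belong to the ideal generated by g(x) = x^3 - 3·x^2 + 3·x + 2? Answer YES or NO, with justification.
YES

In Q[x] the ideal (g) consists of all multiples of g, so f ∈ (g) iff g | f, i.e. iff the remainder of f on division by g is 0. Divide f by g (g is monic, so eliminate the leading term of the running remainder at each step):
  leading term -2·x^5: subtract (-2·x^2)·g(x) = -2·x^5 + 6·x^4 - 6·x^3 - 4·x^2, leaving x^4 - 5·x^3 + 9·x^2 - 4·x - 4
  leading term x^4: subtract (x)·g(x) = x^4 - 3·x^3 + 3·x^2 + 2·x, leaving -2·x^3 + 6·x^2 - 6·x - 4
  leading term -2·x^3: subtract (-2)·g(x) = -2·x^3 + 6·x^2 - 6·x - 4, leaving 0
The remainder is 0, so f(x) = g(x) · h(x) with h(x) = -2·x^2 + x - 2. Hence g | f, i.e. f ∈ (g).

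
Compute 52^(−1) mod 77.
52^(−1) ≡ 40 (mod 77)

Apply the extended Euclidean algorithm to (77, 52), tracking rows (r, s, t) with s·77 + t·52 = r. Each division r_prev = q·r_cur + r_new produces the new row as (previous row) − q·(current row):
  row A: (77, 1, 0)   [1·77 + 0·52 = 77]
  row B: (52, 0, 1)   [0·77 + 1·52 = 52]
  77 = 1·52 + 25   → row C = row A − 1·row B = (25, 1, −1)   [check: 1·77 − 1·52 = 25]
  52 = 2·25 + 2   → row D = row B − 2·row C = (2, −2, 3)   [check: −2·77 + 3·52 = 2]
  25 = 12·2 + 1   → row E = row C − 12·row D = (1, 25, −37)   [check: 25·77 − 37·52 = 1]
  2 = 2·1 + 0   → remainder 0, stop. gcd = 1 (last nonzero row E).
The gcd is 1, so 52 is invertible mod 77. The last nonzero row gives 25·77 − 37·52 = 1, so t = −37. So 52^(−1) ≡ −37 ≡ 40 (mod 77). Verify: 52 · 40 = 2080 ≡ 1 (mod 77). ✓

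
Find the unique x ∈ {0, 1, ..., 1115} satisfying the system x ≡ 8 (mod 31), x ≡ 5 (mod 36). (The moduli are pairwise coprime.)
The moduli 31, 36 are pairwise coprime, so by the CRT there is a unique solution mod 31·36 = 1116.
Solve by successive substitution. Start with x ≡ 8 (mod 31).
  Combine with x ≡ 5 (mod 36): write x = 8 + 31·t and require 8 + 31·t ≡ 5 (mod 36), i.e. 31·t ≡ 5 − 8 ≡ 33 (mod 36). Since 31^(−1) ≡ 7 (mod 36), t ≡ 7·33 ≡ 15 (mod 36). So x ≡ 8 + 31·15 = 473 (mod 1116).
Unique solution in [0, 1116): x = 473.

Final answer: x ≡ 473 (mod 1116); the representative in [0, 1116) is 473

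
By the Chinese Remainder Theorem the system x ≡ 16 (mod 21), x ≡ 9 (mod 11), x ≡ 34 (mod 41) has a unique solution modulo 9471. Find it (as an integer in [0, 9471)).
The moduli 21, 11, 41 are pairwise coprime, so by the CRT there is a unique solution mod 21·11·41 = 9471.
Solve by successive substitution. Start with x ≡ 16 (mod 21).
  Combine with x ≡ 9 (mod 11): write x = 16 + 21·t and require 16 + 21·t ≡ 9 (mod 11), i.e. 21·t ≡ 9 − 16 ≡ 4 (mod 11). Since 21^(−1) ≡ 10 (mod 11) (21 ≡ 10 (mod 11)), t ≡ 10·4 ≡ 7 (mod 11). So x ≡ 16 + 21·7 = 163 (mod 231).
  Combine with x ≡ 34 (mod 41): write x = 163 + 231·t and require 163 + 231·t ≡ 34 (mod 41), i.e. 231·t ≡ 34 − 163 ≡ 35 (mod 41). Since 231^(−1) ≡ 30 (mod 41) (231 ≡ 26 (mod 41)), t ≡ 30·35 ≡ 25 (mod 41). So x ≡ 163 + 231·25 = 5938 (mod 9471).
Unique solution in [0, 9471): x = 5938.

Final answer: x ≡ 5938 (mod 9471); the representative in [0, 9471) is 5938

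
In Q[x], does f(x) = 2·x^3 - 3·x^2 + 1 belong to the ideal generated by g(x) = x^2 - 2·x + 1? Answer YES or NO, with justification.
YES

In Q[x] the ideal (g) consists of all multiples of g, so f ∈ (g) iff g | f, i.e. iff the remainder of f on division by g is 0. Divide f by g (g is monic, so eliminate the leading term of the running remainder at each step):
  leading term 2·x^3: subtract (2·x)·g(x) = 2·x^3 - 4·x^2 + 2·x, leaving x^2 - 2·x + 1
  leading term x^2: subtract (1)·g(x) = x^2 - 2·x + 1, leaving 0
The remainder is 0, so f(x) = g(x) · h(x) with h(x) = 2·x + 1. Hence g | f, i.e. f ∈ (g).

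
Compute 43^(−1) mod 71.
Apply the extended Euclidean algorithm to (71, 43), tracking rows (r, s, t) with s·71 + t·43 = r. Each division r_prev = q·r_cur + r_new produces the new row as (previous row) − q·(current row):
  row A: (71, 1, 0)   [1·71 + 0·43 = 71]
  row B: (43, 0, 1)   [0·71 + 1·43 = 43]
  71 = 1·43 + 28   → row C = row A − 1·row B = (28, 1, −1)   [check: 1·71 − 1·43 = 28]
  43 = 1·28 + 15   → row D = row B − 1·row C = (15, −1, 2)   [check: −1·71 + 2·43 = 15]
  28 = 1·15 + 13   → row E = row C − 1·row D = (13, 2, −3)   [check: 2·71 − 3·43 = 13]
  15 = 1·13 + 2   → row F = row D − 1·row E = (2, −3, 5)   [check: −3·71 + 5·43 = 2]
  13 = 6·2 + 1   → row G = row E − 6·row F = (1, 20, −33)   [check: 20·71 − 33·43 = 1]
  2 = 2·1 + 0   → remainder 0, stop. gcd = 1 (last nonzero row G).
The gcd is 1, so 43 is invertible mod 71. The last nonzero row gives 20·71 − 33·43 = 1, so t = −33. So 43^(−1) ≡ −33 ≡ 38 (mod 71). Verify: 43 · 38 = 1634 ≡ 1 (mod 71). ✓

Final answer: 43^(−1) ≡ 38 (mod 71)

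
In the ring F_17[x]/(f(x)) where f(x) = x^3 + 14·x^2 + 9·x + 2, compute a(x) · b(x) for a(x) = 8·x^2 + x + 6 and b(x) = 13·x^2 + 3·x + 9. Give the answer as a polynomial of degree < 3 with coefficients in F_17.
a · b ≡ 9·x^2 + 10·x + 2 (mod f(x))

Multiply as integer polynomials: a · b = 104·x^4 + 37·x^3 + 153·x^2 + 27·x + 54. Reducing coefficients mod 17: a · b ≡ 2·x^4 + 3·x^3 + 10·x + 3. Now divide by f(x) = x^3 + 14·x^2 + 9·x + 2 in F_17[x], eliminating the leading term at each step:
  leading term 2·x^4: subtract (2·x)·f(x) = 2·x^4 + 11·x^3 + x^2 + 4·x, leaving 9·x^3 + 16·x^2 + 6·x + 3 (coefficients mod 17)
  leading term 9·x^3: subtract (9)·f(x) = 9·x^3 + 7·x^2 + 13·x + 1, leaving 9·x^2 + 10·x + 2 (coefficients mod 17)
The degree is now < 3, so this is the remainder. Hence a · b ≡ 9·x^2 + 10·x + 2 in F_17[x]/(f).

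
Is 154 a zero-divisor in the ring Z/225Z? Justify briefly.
gcd(154, 225) = 1, so 154 is a unit in Z/225Z (it has a multiplicative inverse). A unit cannot be a zero-divisor: if 154·b ≡ 0 then multiplying both sides by 154^(−1) gives b ≡ 0. So 154 is not a zero-divisor.

Final answer: NO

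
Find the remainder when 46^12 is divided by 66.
Use repeated squaring. Binary(12) = 1100. Walk through the bits of the exponent 12 left-to-right: at each bit after the leading one, square the running value, then multiply by 46 if the bit is 1 (always reducing mod 66):
  bit 1 = 1 (leading): start with 46.
  bit 2 = 1: square 46^2 = 2116 ≡ 4; bit is 1, so multiply 4·46 = 184 ≡ 52 (mod 66).
  bit 3 = 0: square 52^2 = 2704 ≡ 64 (mod 66).
  bit 4 = 0: square 64^2 = 4096 ≡ 4 (mod 66).
Final value: 46^12 ≡ 4 (mod 66).

Final answer: 4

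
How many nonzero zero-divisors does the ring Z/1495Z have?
Z/1495Z has 438 nonzero zero-divisors

In Z/1495Z each nonzero element is either a unit (gcd with 1495 is 1) or a zero-divisor (gcd > 1). The number of units is φ(1495): factorise 1495 = 5 · 13 · 23, so φ(1495) = (5 − 1) · (13 − 1) · (23 − 1) = 4 · 12 · 22 = 1056. The nonzero elements number 1495 − 1 = 1494. Hence the nonzero zero-divisors number 1494 − 1056 = 438.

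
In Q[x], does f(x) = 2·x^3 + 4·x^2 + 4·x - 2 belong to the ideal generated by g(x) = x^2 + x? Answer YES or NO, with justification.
In Q[x] the ideal (g) consists of all multiples of g, so f ∈ (g) iff g | f, i.e. iff the remainder of f on division by g is 0. Divide f by g (g is monic, so eliminate the leading term of the running remainder at each step):
  leading term 2·x^3: subtract (2·x)·g(x) = 2·x^3 + 2·x^2, leaving 2·x^2 + 4·x - 2
  leading term 2·x^2: subtract (2)·g(x) = 2·x^2 + 2·x, leaving 2·x - 2
The remainder r(x) = 2·x - 2 ≠ 0 (and deg r < deg g), so g ∤ f, i.e. f ∉ (g).

Final answer: NO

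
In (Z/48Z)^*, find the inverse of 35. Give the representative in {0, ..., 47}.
Apply the extended Euclidean algorithm to (48, 35), tracking rows (r, s, t) with s·48 + t·35 = r. Each division r_prev = q·r_cur + r_new produces the new row as (previous row) − q·(current row):
  row A: (48, 1, 0)   [1·48 + 0·35 = 48]
  row B: (35, 0, 1)   [0·48 + 1·35 = 35]
  48 = 1·35 + 13   → row C = row A − 1·row B = (13, 1, −1)   [check: 1·48 − 1·35 = 13]
  35 = 2·13 + 9   → row D = row B − 2·row C = (9, −2, 3)   [check: −2·48 + 3·35 = 9]
  13 = 1·9 + 4   → row E = row C − 1·row D = (4, 3, −4)   [check: 3·48 − 4·35 = 4]
  9 = 2·4 + 1   → row F = row D − 2·row E = (1, −8, 11)   [check: −8·48 + 11·35 = 1]
  4 = 4·1 + 0   → remainder 0, stop. gcd = 1 (last nonzero row F).
The gcd is 1, so 35 is invertible mod 48. The last nonzero row gives −8·48 + 11·35 = 1, so t = 11. So 35^(−1) ≡ 11 (mod 48). Verify: 35 · 11 = 385 ≡ 1 (mod 48). ✓

Final answer: 35^(−1) ≡ 11 (mod 48)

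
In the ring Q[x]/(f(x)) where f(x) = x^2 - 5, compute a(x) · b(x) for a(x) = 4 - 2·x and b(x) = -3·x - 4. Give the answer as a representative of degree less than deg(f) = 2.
a · b ≡ 14 - 4·x (mod f(x))

First multiply in Q[x] without reducing: a · b = 6·x^2 - 4·x - 16. Now divide by f(x) = x^2 - 5, eliminating the leading term at each step:
  leading term 6·x^2: subtract (6)·f(x) = 6·x^2 - 30, leaving 14 - 4·x
The degree is now < 2, so this is the remainder. Hence a · b ≡ 14 - 4·x in Q[x]/(f).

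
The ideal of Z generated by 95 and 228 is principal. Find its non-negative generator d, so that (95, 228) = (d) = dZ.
(95, 228) = (19); d = 19

In the PID Z, (a, b) is generated by gcd(a, b). Compute gcd(228, 95) with the extended Euclidean algorithm, tracking rows (r, s, t) with s·228 + t·95 = r:
  row A: (228, 1, 0)   [1·228 + 0·95 = 228]
  row B: (95, 0, 1)   [0·228 + 1·95 = 95]
  228 = 2·95 + 38   → row C = row A − 2·row B = (38, 1, −2)   [check: 1·228 − 2·95 = 38]
  95 = 2·38 + 19   → row D = row B − 2·row C = (19, −2, 5)   [check: −2·228 + 5·95 = 19]
  38 = 2·19 + 0   → remainder 0, stop. gcd = 19 (last nonzero row D).
So gcd(95, 228) = 19, with Bézout identity −2·228 + 5·95 = 19. Containment (⊇): the Bézout identity exhibits 19 as an element of (95, 228), giving (19) ⊆ (95, 228). Containment (⊆): since 19 | 95 and 19 | 228 (95 = 19·5, 228 = 19·12), every Z-linear combination of 95 and 228 is divisible by 19, so (95, 228) ⊆ (19). Therefore (95, 228) = (19), d = 19.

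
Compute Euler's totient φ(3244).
φ(3244) = 1620

φ is multiplicative, with φ(p^e) = p^e − p^(e−1). Factorise 3244 = 2^2 · 811. Then
  φ(3244) = (2^2 − 2^1) · (811 − 1) = 2 · 810 = 1620.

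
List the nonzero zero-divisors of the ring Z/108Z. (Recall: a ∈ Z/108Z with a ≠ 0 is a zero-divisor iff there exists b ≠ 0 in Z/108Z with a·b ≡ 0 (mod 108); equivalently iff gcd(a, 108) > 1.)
An element a ∈ Z/108Z (with a ≠ 0) is a zero-divisor iff gcd(a, 108) > 1 (because a is a unit precisely when gcd(a, n) = 1, and in Z/nZ every nonzero, non-unit element is a zero-divisor). Scan a = 1, ..., 107 and keep those with gcd(a, 108) > 1:
  gcd(2, 108) = 2, gcd(3, 108) = 3, gcd(4, 108) = 4, gcd(6, 108) = 6, gcd(8, 108) = 4, gcd(9, 108) = 9, gcd(10, 108) = 2, gcd(12, 108) = 12, gcd(14, 108) = 2, gcd(15, 108) = 3, gcd(16, 108) = 4, gcd(18, 108) = 18, gcd(20, 108) = 4, gcd(21, 108) = 3, gcd(22, 108) = 2, gcd(24, 108) = 12, gcd(26, 108) = 2, gcd(27, 108) = 27, gcd(28, 108) = 4, gcd(30, 108) = 6, gcd(32, 108) = 4, gcd(33, 108) = 3, gcd(34, 108) = 2, gcd(36, 108) = 36, gcd(38, 108) = 2, gcd(39, 108) = 3, gcd(40, 108) = 4, gcd(42, 108) = 6, gcd(44, 108) = 4, gcd(45, 108) = 9, gcd(46, 108) = 2, gcd(48, 108) = 12, gcd(50, 108) = 2, gcd(51, 108) = 3, gcd(52, 108) = 4, gcd(54, 108) = 54, gcd(56, 108) = 4, gcd(57, 108) = 3, gcd(58, 108) = 2, gcd(60, 108) = 12, gcd(62, 108) = 2, gcd(63, 108) = 9, gcd(64, 108) = 4, gcd(66, 108) = 6, gcd(68, 108) = 4, gcd(69, 108) = 3, gcd(70, 108) = 2, gcd(72, 108) = 36, gcd(74, 108) = 2, gcd(75, 108) = 3, gcd(76, 108) = 4, gcd(78, 108) = 6, gcd(80, 108) = 4, gcd(81, 108) = 27, gcd(82, 108) = 2, gcd(84, 108) = 12, gcd(86, 108) = 2, gcd(87, 108) = 3, gcd(88, 108) = 4, gcd(90, 108) = 18, gcd(92, 108) = 4, gcd(93, 108) = 3, gcd(94, 108) = 2, gcd(96, 108) = 12, gcd(98, 108) = 2, gcd(99, 108) = 9, gcd(100, 108) = 4, gcd(102, 108) = 6, gcd(104, 108) = 4, gcd(105, 108) = 3, gcd(106, 108) = 2.
All other a ∈ {1, ..., 107} have gcd(a, 108) = 1 and are units. So the nonzero zero-divisors are exactly the 71 values of a appearing in this scan.

Final answer: nonzero zero-divisors of Z/108Z = {2, 3, 4, 6, 8, 9, 10, 12, 14, 15, 16, 18, 20, 21, 22, 24, 26, 27, 28, 30, 32, 33, 34, 36, 38, 39, 40, 42, 44, 45, 46, 48, 50, 51, 52, 54, 56, 57, 58, 60, 62, 63, 64, 66, 68, 69, 70, 72, 74, 75, 76, 78, 80, 81, 82, 84, 86, 87, 88, 90, 92, 93, 94, 96, 98, 99, 100, 102, 104, 105, 106}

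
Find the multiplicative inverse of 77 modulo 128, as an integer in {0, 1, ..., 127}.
77^(−1) ≡ 5 (mod 128)

Apply the extended Euclidean algorithm to (128, 77), tracking rows (r, s, t) with s·128 + t·77 = r. Each division r_prev = q·r_cur + r_new produces the new row as (previous row) − q·(current row):
  row A: (128, 1, 0)   [1·128 + 0·77 = 128]
  row B: (77, 0, 1)   [0·128 + 1·77 = 77]
  128 = 1·77 + 51   → row C = row A − 1·row B = (51, 1, −1)   [check: 1·128 − 1·77 = 51]
  77 = 1·51 + 26   → row D = row B − 1·row C = (26, −1, 2)   [check: −1·128 + 2·77 = 26]
  51 = 1·26 + 25   → row E = row C − 1·row D = (25, 2, −3)   [check: 2·128 − 3·77 = 25]
  26 = 1·25 + 1   → row F = row D − 1·row E = (1, −3, 5)   [check: −3·128 + 5·77 = 1]
  25 = 25·1 + 0   → remainder 0, stop. gcd = 1 (last nonzero row F).
The gcd is 1, so 77 is invertible mod 128. The last nonzero row gives −3·128 + 5·77 = 1, so t = 5. So 77^(−1) ≡ 5 (mod 128). Verify: 77 · 5 = 385 ≡ 1 (mod 128). ✓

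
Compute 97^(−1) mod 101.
97^(−1) ≡ 25 (mod 101)

Apply the extended Euclidean algorithm to (101, 97), tracking rows (r, s, t) with s·101 + t·97 = r. Each division r_prev = q·r_cur + r_new produces the new row as (previous row) − q·(current row):
  row A: (101, 1, 0)   [1·101 + 0·97 = 101]
  row B: (97, 0, 1)   [0·101 + 1·97 = 97]
  101 = 1·97 + 4   → row C = row A − 1·row B = (4, 1, −1)   [check: 1·101 − 1·97 = 4]
  97 = 24·4 + 1   → row D = row B − 24·row C = (1, −24, 25)   [check: −24·101 + 25·97 = 1]
  4 = 4·1 + 0   → remainder 0, stop. gcd = 1 (last nonzero row D).
The gcd is 1, so 97 is invertible mod 101. The last nonzero row gives −24·101 + 25·97 = 1, so t = 25. So 97^(−1) ≡ 25 (mod 101). Verify: 97 · 25 = 2425 ≡ 1 (mod 101). ✓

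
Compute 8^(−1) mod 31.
Apply the extended Euclidean algorithm to (31, 8), tracking rows (r, s, t) with s·31 + t·8 = r. Each division r_prev = q·r_cur + r_new produces the new row as (previous row) − q·(current row):
  row A: (31, 1, 0)   [1·31 + 0·8 = 31]
  row B: (8, 0, 1)   [0·31 + 1·8 = 8]
  31 = 3·8 + 7   → row C = row A − 3·row B = (7, 1, −3)   [check: 1·31 − 3·8 = 7]
  8 = 1·7 + 1   → row D = row B − 1·row C = (1, −1, 4)   [check: −1·31 + 4·8 = 1]
  7 = 7·1 + 0   → remainder 0, stop. gcd = 1 (last nonzero row D).
The gcd is 1, so 8 is invertible mod 31. The last nonzero row gives −1·31 + 4·8 = 1, so t = 4. So 8^(−1) ≡ 4 (mod 31). Verify: 8 · 4 = 32 ≡ 1 (mod 31). ✓

Final answer: 8^(−1) ≡ 4 (mod 31)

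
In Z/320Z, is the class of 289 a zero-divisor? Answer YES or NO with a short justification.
gcd(289, 320) = 1, so 289 is a unit in Z/320Z (it has a multiplicative inverse). A unit cannot be a zero-divisor: if 289·b ≡ 0 then multiplying both sides by 289^(−1) gives b ≡ 0. So 289 is not a zero-divisor.

Final answer: NO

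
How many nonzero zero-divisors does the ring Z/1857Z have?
Z/1857Z has 620 nonzero zero-divisors

In Z/1857Z each nonzero element is either a unit (gcd with 1857 is 1) or a zero-divisor (gcd > 1). The number of units is φ(1857): factorise 1857 = 3 · 619, so φ(1857) = (3 − 1) · (619 − 1) = 2 · 618 = 1236. The nonzero elements number 1857 − 1 = 1856. Hence the nonzero zero-divisors number 1856 − 1236 = 620.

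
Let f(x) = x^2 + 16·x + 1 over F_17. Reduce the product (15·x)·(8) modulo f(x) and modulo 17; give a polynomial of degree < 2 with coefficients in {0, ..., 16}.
a · b ≡ x (mod f(x))

Multiply as integer polynomials: a · b = 120·x. Reducing coefficients mod 17: a · b ≡ x. This already has degree < 2, so no reduction by f is needed. Hence a · b ≡ x in F_17[x]/(f).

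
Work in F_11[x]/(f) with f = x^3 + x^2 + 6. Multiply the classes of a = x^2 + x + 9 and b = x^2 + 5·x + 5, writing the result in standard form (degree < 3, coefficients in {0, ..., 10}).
Multiply as integer polynomials: a · b = x^4 + 6·x^3 + 19·x^2 + 50·x + 45. Reducing coefficients mod 11: a · b ≡ x^4 + 6·x^3 + 8·x^2 + 6·x + 1. Now divide by f(x) = x^3 + x^2 + 6 in F_11[x], eliminating the leading term at each step:
  leading term x^4: subtract (x)·f(x) = x^4 + x^3 + 6·x, leaving 5·x^3 + 8·x^2 + 1 (coefficients mod 11)
  leading term 5·x^3: subtract (5)·f(x) = 5·x^3 + 5·x^2 + 8, leaving 3·x^2 + 4 (coefficients mod 11)
The degree is now < 3, so this is the remainder. Hence a · b ≡ 3·x^2 + 4 in F_11[x]/(f).

Final answer: a · b ≡ 3·x^2 + 4 (mod f(x))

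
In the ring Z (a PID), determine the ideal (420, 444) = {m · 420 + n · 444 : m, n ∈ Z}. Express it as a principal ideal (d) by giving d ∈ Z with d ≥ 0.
(420, 444) = (12); d = 12

In the PID Z, (a, b) is generated by gcd(a, b). Compute gcd(444, 420) with the extended Euclidean algorithm, tracking rows (r, s, t) with s·444 + t·420 = r:
  row A: (444, 1, 0)   [1·444 + 0·420 = 444]
  row B: (420, 0, 1)   [0·444 + 1·420 = 420]
  444 = 1·420 + 24   → row C = row A − 1·row B = (24, 1, −1)   [check: 1·444 − 1·420 = 24]
  420 = 17·24 + 12   → row D = row B − 17·row C = (12, −17, 18)   [check: −17·444 + 18·420 = 12]
  24 = 2·12 + 0   → remainder 0, stop. gcd = 12 (last nonzero row D).
So gcd(420, 444) = 12, with Bézout identity −17·444 + 18·420 = 12. Containment (⊇): the Bézout identity exhibits 12 as an element of (420, 444), giving (12) ⊆ (420, 444). Containment (⊆): since 12 | 420 and 12 | 444 (420 = 12·35, 444 = 12·37), every Z-linear combination of 420 and 444 is divisible by 12, so (420, 444) ⊆ (12). Therefore (420, 444) = (12), d = 12.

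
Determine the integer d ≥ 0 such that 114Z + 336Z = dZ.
In the PID Z, (a, b) is generated by gcd(a, b). Compute gcd(336, 114) with the extended Euclidean algorithm, tracking rows (r, s, t) with s·336 + t·114 = r:
  row A: (336, 1, 0)   [1·336 + 0·114 = 336]
  row B: (114, 0, 1)   [0·336 + 1·114 = 114]
  336 = 2·114 + 108   → row C = row A − 2·row B = (108, 1, −2)   [check: 1·336 − 2·114 = 108]
  114 = 1·108 + 6   → row D = row B − 1·row C = (6, −1, 3)   [check: −1·336 + 3·114 = 6]
  108 = 18·6 + 0   → remainder 0, stop. gcd = 6 (last nonzero row D).
So gcd(114, 336) = 6, with Bézout identity −1·336 + 3·114 = 6. Containment (⊇): the Bézout identity exhibits 6 as an element of (114, 336), giving (6) ⊆ (114, 336). Containment (⊆): since 6 | 114 and 6 | 336 (114 = 6·19, 336 = 6·56), every Z-linear combination of 114 and 336 is divisible by 6, so (114, 336) ⊆ (6). Therefore (114, 336) = (6), d = 6.

Final answer: (114, 336) = (6); d = 6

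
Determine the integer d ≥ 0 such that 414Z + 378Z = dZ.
In the PID Z, (a, b) is generated by gcd(a, b). Compute gcd(414, 378) with the extended Euclidean algorithm, tracking rows (r, s, t) with s·414 + t·378 = r:
  row A: (414, 1, 0)   [1·414 + 0·378 = 414]
  row B: (378, 0, 1)   [0·414 + 1·378 = 378]
  414 = 1·378 + 36   → row C = row A − 1·row B = (36, 1, −1)   [check: 1·414 − 1·378 = 36]
  378 = 10·36 + 18   → row D = row B − 10·row C = (18, −10, 11)   [check: −10·414 + 11·378 = 18]
  36 = 2·18 + 0   → remainder 0, stop. gcd = 18 (last nonzero row D).
So gcd(414, 378) = 18, with Bézout identity −10·414 + 11·378 = 18. Containment (⊇): the Bézout identity exhibits 18 as an element of (414, 378), giving (18) ⊆ (414, 378). Containment (⊆): since 18 | 414 and 18 | 378 (414 = 18·23, 378 = 18·21), every Z-linear combination of 414 and 378 is divisible by 18, so (414, 378) ⊆ (18). Therefore (414, 378) = (18), d = 18.

Final answer: (414, 378) = (18); d = 18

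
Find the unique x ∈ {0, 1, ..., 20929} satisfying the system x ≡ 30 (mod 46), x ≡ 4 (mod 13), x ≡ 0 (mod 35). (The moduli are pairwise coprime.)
The moduli 46, 13, 35 are pairwise coprime, so by the CRT there is a unique solution mod 46·13·35 = 20930.
Solve by successive substitution. Start with x ≡ 30 (mod 46).
  Combine with x ≡ 4 (mod 13): write x = 30 + 46·t and require 30 + 46·t ≡ 4 (mod 13), i.e. 46·t ≡ 4 − 30 ≡ 0 (mod 13). Since 46^(−1) ≡ 2 (mod 13) (46 ≡ 7 (mod 13)), t ≡ 2·0 ≡ 0 (mod 13). So x ≡ 30 + 46·0 = 30 (mod 598).
  Combine with x ≡ 0 (mod 35): write x = 30 + 598·t and require 30 + 598·t ≡ 0 (mod 35), i.e. 598·t ≡ 0 − 30 ≡ 5 (mod 35). Since 598^(−1) ≡ 12 (mod 35) (598 ≡ 3 (mod 35)), t ≡ 12·5 ≡ 25 (mod 35). So x ≡ 30 + 598·25 = 14980 (mod 20930).
Unique solution in [0, 20930): x = 14980.

Final answer: x ≡ 14980 (mod 20930); the representative in [0, 20930) is 14980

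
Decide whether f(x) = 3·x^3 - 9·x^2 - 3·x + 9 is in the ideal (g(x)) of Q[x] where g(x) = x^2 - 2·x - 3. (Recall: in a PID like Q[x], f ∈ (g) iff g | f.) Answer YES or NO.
In Q[x] the ideal (g) consists of all multiples of g, so f ∈ (g) iff g | f, i.e. iff the remainder of f on division by g is 0. Divide f by g (g is monic, so eliminate the leading term of the running remainder at each step):
  leading term 3·x^3: subtract (3·x)·g(x) = 3·x^3 - 6·x^2 - 9·x, leaving -3·x^2 + 6·x + 9
  leading term -3·x^2: subtract (-3)·g(x) = -3·x^2 + 6·x + 9, leaving 0
The remainder is 0, so f(x) = g(x) · h(x) with h(x) = 3·x - 3. Hence g | f, i.e. f ∈ (g).

Final answer: YES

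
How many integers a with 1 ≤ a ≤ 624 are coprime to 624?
192

The number of a ∈ {1, ..., 624} with gcd(a, 624) = 1 is by definition Euler's totient φ(624). φ is multiplicative, with φ(p^e) = p^e − p^(e−1). Factorise 624 = 2^4 · 3 · 13. Then
  φ(624) = (2^4 − 2^3) · (3 − 1) · (13 − 1) = 8 · 2 · 12 = 192.
So there are 192 such integers.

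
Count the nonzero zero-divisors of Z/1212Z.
Z/1212Z has 811 nonzero zero-divisors

In Z/1212Z each nonzero element is either a unit (gcd with 1212 is 1) or a zero-divisor (gcd > 1). The number of units is φ(1212): factorise 1212 = 2^2 · 3 · 101, so φ(1212) = (2^2 − 2^1) · (3 − 1) · (101 − 1) = 2 · 2 · 100 = 400. The nonzero elements number 1212 − 1 = 1211. Hence the nonzero zero-divisors number 1211 − 400 = 811.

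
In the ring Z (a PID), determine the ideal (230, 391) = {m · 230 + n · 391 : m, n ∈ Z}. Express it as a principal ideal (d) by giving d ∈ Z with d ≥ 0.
In the PID Z, (a, b) is generated by gcd(a, b). Compute gcd(391, 230) with the extended Euclidean algorithm, tracking rows (r, s, t) with s·391 + t·230 = r:
  row A: (391, 1, 0)   [1·391 + 0·230 = 391]
  row B: (230, 0, 1)   [0·391 + 1·230 = 230]
  391 = 1·230 + 161   → row C = row A − 1·row B = (161, 1, −1)   [check: 1·391 − 1·230 = 161]
  230 = 1·161 + 69   → row D = row B − 1·row C = (69, −1, 2)   [check: −1·391 + 2·230 = 69]
  161 = 2·69 + 23   → row E = row C − 2·row D = (23, 3, −5)   [check: 3·391 − 5·230 = 23]
  69 = 3·23 + 0   → remainder 0, stop. gcd = 23 (last nonzero row E).
So gcd(230, 391) = 23, with Bézout identity 3·391 − 5·230 = 23. Containment (⊇): the Bézout identity exhibits 23 as an element of (230, 391), giving (23) ⊆ (230, 391). Containment (⊆): since 23 | 230 and 23 | 391 (230 = 23·10, 391 = 23·17), every Z-linear combination of 230 and 391 is divisible by 23, so (230, 391) ⊆ (23). Therefore (230, 391) = (23), d = 23.

Final answer: (230, 391) = (23); d = 23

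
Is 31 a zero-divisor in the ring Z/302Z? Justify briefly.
gcd(31, 302) = 1, so 31 is a unit in Z/302Z (it has a multiplicative inverse). A unit cannot be a zero-divisor: if 31·b ≡ 0 then multiplying both sides by 31^(−1) gives b ≡ 0. So 31 is not a zero-divisor.

Final answer: NO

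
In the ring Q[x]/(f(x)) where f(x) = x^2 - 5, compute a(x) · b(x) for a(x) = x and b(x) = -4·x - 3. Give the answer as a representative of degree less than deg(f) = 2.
a · b ≡ -3·x - 20 (mod f(x))

First multiply in Q[x] without reducing: a · b = -4·x^2 - 3·x. Now divide by f(x) = x^2 - 5, eliminating the leading term at each step:
  leading term -4·x^2: subtract (-4)·f(x) = 20 - 4·x^2, leaving -3·x - 20
The degree is now < 2, so this is the remainder. Hence a · b ≡ -3·x - 20 in Q[x]/(f).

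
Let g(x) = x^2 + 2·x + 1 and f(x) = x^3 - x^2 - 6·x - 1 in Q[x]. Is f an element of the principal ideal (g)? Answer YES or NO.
In Q[x] the ideal (g) consists of all multiples of g, so f ∈ (g) iff g | f, i.e. iff the remainder of f on division by g is 0. Divide f by g (g is monic, so eliminate the leading term of the running remainder at each step):
  leading term x^3: subtract (x)·g(x) = x^3 + 2·x^2 + x, leaving -3·x^2 - 7·x - 1
  leading term -3·x^2: subtract (-3)·g(x) = -3·x^2 - 6·x - 3, leaving 2 - x
The remainder r(x) = 2 - x ≠ 0 (and deg r < deg g), so g ∤ f, i.e. f ∉ (g).

Final answer: NO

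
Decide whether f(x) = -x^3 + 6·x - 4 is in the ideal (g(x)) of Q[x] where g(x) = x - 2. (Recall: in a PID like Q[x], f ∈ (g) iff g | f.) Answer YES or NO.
In Q[x] the ideal (g) consists of all multiples of g, so f ∈ (g) iff g | f, i.e. iff the remainder of f on division by g is 0. Divide f by g (g is monic, so eliminate the leading term of the running remainder at each step):
  leading term -x^3: subtract (-x^2)·g(x) = -x^3 + 2·x^2, leaving -2·x^2 + 6·x - 4
  leading term -2·x^2: subtract (-2·x)·g(x) = -2·x^2 + 4·x, leaving 2·x - 4
  leading term 2·x: subtract (2)·g(x) = 2·x - 4, leaving 0
The remainder is 0, so f(x) = g(x) · h(x) with h(x) = -x^2 - 2·x + 2. Hence g | f, i.e. f ∈ (g).

Final answer: YES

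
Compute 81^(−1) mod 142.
81^(−1) ≡ 135 (mod 142)

Apply the extended Euclidean algorithm to (142, 81), tracking rows (r, s, t) with s·142 + t·81 = r. Each division r_prev = q·r_cur + r_new produces the new row as (previous row) − q·(current row):
  row A: (142, 1, 0)   [1·142 + 0·81 = 142]
  row B: (81, 0, 1)   [0·142 + 1·81 = 81]
  142 = 1·81 + 61   → row C = row A − 1·row B = (61, 1, −1)   [check: 1·142 − 1·81 = 61]
  81 = 1·61 + 20   → row D = row B − 1·row C = (20, −1, 2)   [check: −1·142 + 2·81 = 20]
  61 = 3·20 + 1   → row E = row C − 3·row D = (1, 4, −7)   [check: 4·142 − 7·81 = 1]
  20 = 20·1 + 0   → remainder 0, stop. gcd = 1 (last nonzero row E).
The gcd is 1, so 81 is invertible mod 142. The last nonzero row gives 4·142 − 7·81 = 1, so t = −7. So 81^(−1) ≡ −7 ≡ 135 (mod 142). Verify: 81 · 135 = 10935 ≡ 1 (mod 142). ✓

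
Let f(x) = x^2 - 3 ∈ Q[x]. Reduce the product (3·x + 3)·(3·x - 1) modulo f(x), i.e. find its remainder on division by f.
First multiply in Q[x] without reducing: a · b = 9·x^2 + 6·x - 3. Now divide by f(x) = x^2 - 3, eliminating the leading term at each step:
  leading term 9·x^2: subtract (9)·f(x) = 9·x^2 - 27, leaving 6·x + 24
The degree is now < 2, so this is the remainder. Hence a · b ≡ 6·x + 24 in Q[x]/(f).

Final answer: a · b ≡ 6·x + 24 (mod f(x))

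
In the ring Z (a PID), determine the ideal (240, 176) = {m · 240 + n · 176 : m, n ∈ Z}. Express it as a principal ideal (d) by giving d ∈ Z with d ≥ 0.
(240, 176) = (16); d = 16

In the PID Z, (a, b) is generated by gcd(a, b). Compute gcd(240, 176) with the extended Euclidean algorithm, tracking rows (r, s, t) with s·240 + t·176 = r:
  row A: (240, 1, 0)   [1·240 + 0·176 = 240]
  row B: (176, 0, 1)   [0·240 + 1·176 = 176]
  240 = 1·176 + 64   → row C = row A − 1·row B = (64, 1, −1)   [check: 1·240 − 1·176 = 64]
  176 = 2·64 + 48   → row D = row B − 2·row C = (48, −2, 3)   [check: −2·240 + 3·176 = 48]
  64 = 1·48 + 16   → row E = row C − 1·row D = (16, 3, −4)   [check: 3·240 − 4·176 = 16]
  48 = 3·16 + 0   → remainder 0, stop. gcd = 16 (last nonzero row E).
So gcd(240, 176) = 16, with Bézout identity 3·240 − 4·176 = 16. Containment (⊇): the Bézout identity exhibits 16 as an element of (240, 176), giving (16) ⊆ (240, 176). Containment (⊆): since 16 | 240 and 16 | 176 (240 = 16·15, 176 = 16·11), every Z-linear combination of 240 and 176 is divisible by 16, so (240, 176) ⊆ (16). Therefore (240, 176) = (16), d = 16.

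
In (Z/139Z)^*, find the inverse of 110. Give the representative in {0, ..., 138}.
Apply the extended Euclidean algorithm to (139, 110), tracking rows (r, s, t) with s·139 + t·110 = r. Each division r_prev = q·r_cur + r_new produces the new row as (previous row) − q·(current row):
  row A: (139, 1, 0)   [1·139 + 0·110 = 139]
  row B: (110, 0, 1)   [0·139 + 1·110 = 110]
  139 = 1·110 + 29   → row C = row A − 1·row B = (29, 1, −1)   [check: 1·139 − 1·110 = 29]
  110 = 3·29 + 23   → row D = row B − 3·row C = (23, −3, 4)   [check: −3·139 + 4·110 = 23]
  29 = 1·23 + 6   → row E = row C − 1·row D = (6, 4, −5)   [check: 4·139 − 5·110 = 6]
  23 = 3·6 + 5   → row F = row D − 3·row E = (5, −15, 19)   [check: −15·139 + 19·110 = 5]
  6 = 1·5 + 1   → row G = row E − 1·row F = (1, 19, −24)   [check: 19·139 − 24·110 = 1]
  5 = 5·1 + 0   → remainder 0, stop. gcd = 1 (last nonzero row G).
The gcd is 1, so 110 is invertible mod 139. The last nonzero row gives 19·139 − 24·110 = 1, so t = −24. So 110^(−1) ≡ −24 ≡ 115 (mod 139). Verify: 110 · 115 = 12650 ≡ 1 (mod 139). ✓

Final answer: 110^(−1) ≡ 115 (mod 139)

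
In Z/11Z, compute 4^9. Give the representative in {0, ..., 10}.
Use repeated squaring. Binary(9) = 1001. Walk through the bits of the exponent 9 left-to-right: at each bit after the leading one, square the running value, then multiply by 4 if the bit is 1 (always reducing mod 11):
  bit 1 = 1 (leading): start with 4.
  bit 2 = 0: square 4^2 = 16 ≡ 5 (mod 11).
  bit 3 = 0: square 5^2 = 25 ≡ 3 (mod 11).
  bit 4 = 1: square 3^2 = 9; bit is 1, so multiply 9·4 = 36 ≡ 3 (mod 11).
Final value: 4^9 ≡ 3 (mod 11).

Final answer: 3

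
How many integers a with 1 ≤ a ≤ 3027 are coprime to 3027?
The number of a ∈ {1, ..., 3027} with gcd(a, 3027) = 1 is by definition Euler's totient φ(3027). φ is multiplicative, with φ(p^e) = p^e − p^(e−1). Factorise 3027 = 3 · 1009. Then
  φ(3027) = (3 − 1) · (1009 − 1) = 2 · 1008 = 2016.
So there are 2016 such integers.

Final answer: 2016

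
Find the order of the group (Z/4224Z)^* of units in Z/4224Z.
(Z/4224Z)^* consists of the classes a with gcd(a, 4224) = 1, so its order is φ(4224). φ is multiplicative, with φ(p^e) = p^e − p^(e−1). Factorise 4224 = 2^7 · 3 · 11. Then
  φ(4224) = (2^7 − 2^6) · (3 − 1) · (11 − 1) = 64 · 2 · 10 = 1280.
Thus |(Z/4224Z)^*| = 1280.

Final answer: |(Z/4224Z)^*| = 1280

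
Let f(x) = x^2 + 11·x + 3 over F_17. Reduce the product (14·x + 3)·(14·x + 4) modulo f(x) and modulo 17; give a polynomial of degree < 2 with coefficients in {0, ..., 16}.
Multiply as integer polynomials: a · b = 196·x^2 + 98·x + 12. Reducing coefficients mod 17: a · b ≡ 9·x^2 + 13·x + 12. Now divide by f(x) = x^2 + 11·x + 3 in F_17[x], eliminating the leading term at each step:
  leading term 9·x^2: subtract (9)·f(x) = 9·x^2 + 14·x + 10, leaving 16·x + 2 (coefficients mod 17)
The degree is now < 2, so this is the remainder. Hence a · b ≡ 16·x + 2 in F_17[x]/(f).

Final answer: a · b ≡ 16·x + 2 (mod f(x))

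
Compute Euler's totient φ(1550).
φ is multiplicative, with φ(p^e) = p^e − p^(e−1). Factorise 1550 = 2 · 5^2 · 31. Then
  φ(1550) = (2 − 1) · (5^2 − 5^1) · (31 − 1) = 1 · 20 · 30 = 600.

Final answer: φ(1550) = 600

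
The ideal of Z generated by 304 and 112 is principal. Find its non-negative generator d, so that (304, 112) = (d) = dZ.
In the PID Z, (a, b) is generated by gcd(a, b). Compute gcd(304, 112) with the extended Euclidean algorithm, tracking rows (r, s, t) with s·304 + t·112 = r:
  row A: (304, 1, 0)   [1·304 + 0·112 = 304]
  row B: (112, 0, 1)   [0·304 + 1·112 = 112]
  304 = 2·112 + 80   → row C = row A − 2·row B = (80, 1, −2)   [check: 1·304 − 2·112 = 80]
  112 = 1·80 + 32   → row D = row B − 1·row C = (32, −1, 3)   [check: −1·304 + 3·112 = 32]
  80 = 2·32 + 16   → row E = row C − 2·row D = (16, 3, −8)   [check: 3·304 − 8·112 = 16]
  32 = 2·16 + 0   → remainder 0, stop. gcd = 16 (last nonzero row E).
So gcd(304, 112) = 16, with Bézout identity 3·304 − 8·112 = 16. Containment (⊇): the Bézout identity exhibits 16 as an element of (304, 112), giving (16) ⊆ (304, 112). Containment (⊆): since 16 | 304 and 16 | 112 (304 = 16·19, 112 = 16·7), every Z-linear combination of 304 and 112 is divisible by 16, so (304, 112) ⊆ (16). Therefore (304, 112) = (16), d = 16.

Final answer: (304, 112) = (16); d = 16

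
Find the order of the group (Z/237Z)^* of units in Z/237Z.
|(Z/237Z)^*| = 156

(Z/237Z)^* consists of the classes a with gcd(a, 237) = 1, so its order is φ(237). φ is multiplicative, with φ(p^e) = p^e − p^(e−1). Factorise 237 = 3 · 79. Then
  φ(237) = (3 − 1) · (79 − 1) = 2 · 78 = 156.
Thus |(Z/237Z)^*| = 156.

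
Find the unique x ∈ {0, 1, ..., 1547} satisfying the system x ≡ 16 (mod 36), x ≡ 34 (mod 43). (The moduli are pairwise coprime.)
The moduli 36, 43 are pairwise coprime, so by the CRT there is a unique solution mod 36·43 = 1548.
Solve by successive substitution. Start with x ≡ 16 (mod 36).
  Combine with x ≡ 34 (mod 43): write x = 16 + 36·t and require 16 + 36·t ≡ 34 (mod 43), i.e. 36·t ≡ 34 − 16 ≡ 18 (mod 43). Since 36^(−1) ≡ 6 (mod 43), t ≡ 6·18 ≡ 22 (mod 43). So x ≡ 16 + 36·22 = 808 (mod 1548).
Unique solution in [0, 1548): x = 808.

Final answer: x ≡ 808 (mod 1548); the representative in [0, 1548) is 808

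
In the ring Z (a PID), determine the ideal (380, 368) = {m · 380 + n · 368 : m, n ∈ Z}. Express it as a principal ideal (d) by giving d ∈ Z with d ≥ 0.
In the PID Z, (a, b) is generated by gcd(a, b). Compute gcd(380, 368) with the extended Euclidean algorithm, tracking rows (r, s, t) with s·380 + t·368 = r:
  row A: (380, 1, 0)   [1·380 + 0·368 = 380]
  row B: (368, 0, 1)   [0·380 + 1·368 = 368]
  380 = 1·368 + 12   → row C = row A − 1·row B = (12, 1, −1)   [check: 1·380 − 1·368 = 12]
  368 = 30·12 + 8   → row D = row B − 30·row C = (8, −30, 31)   [check: −30·380 + 31·368 = 8]
  12 = 1·8 + 4   → row E = row C − 1·row D = (4, 31, −32)   [check: 31·380 − 32·368 = 4]
  8 = 2·4 + 0   → remainder 0, stop. gcd = 4 (last nonzero row E).
So gcd(380, 368) = 4, with Bézout identity 31·380 − 32·368 = 4. Containment (⊇): the Bézout identity exhibits 4 as an element of (380, 368), giving (4) ⊆ (380, 368). Containment (⊆): since 4 | 380 and 4 | 368 (380 = 4·95, 368 = 4·92), every Z-linear combination of 380 and 368 is divisible by 4, so (380, 368) ⊆ (4). Therefore (380, 368) = (4), d = 4.

Final answer: (380, 368) = (4); d = 4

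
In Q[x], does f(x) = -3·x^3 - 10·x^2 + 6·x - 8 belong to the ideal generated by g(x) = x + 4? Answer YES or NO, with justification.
YES

In Q[x] the ideal (g) consists of all multiples of g, so f ∈ (g) iff g | f, i.e. iff the remainder of f on division by g is 0. Divide f by g (g is monic, so eliminate the leading term of the running remainder at each step):
  leading term -3·x^3: subtract (-3·x^2)·g(x) = -3·x^3 - 12·x^2, leaving 2·x^2 + 6·x - 8
  leading term 2·x^2: subtract (2·x)·g(x) = 2·x^2 + 8·x, leaving -2·x - 8
  leading term -2·x: subtract (-2)·g(x) = -2·x - 8, leaving 0
The remainder is 0, so f(x) = g(x) · h(x) with h(x) = -3·x^2 + 2·x - 2. Hence g | f, i.e. f ∈ (g).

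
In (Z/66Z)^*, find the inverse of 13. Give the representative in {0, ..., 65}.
Apply the extended Euclidean algorithm to (66, 13), tracking rows (r, s, t) with s·66 + t·13 = r. Each division r_prev = q·r_cur + r_new produces the new row as (previous row) − q·(current row):
  row A: (66, 1, 0)   [1·66 + 0·13 = 66]
  row B: (13, 0, 1)   [0·66 + 1·13 = 13]
  66 = 5·13 + 1   → row C = row A − 5·row B = (1, 1, −5)   [check: 1·66 − 5·13 = 1]
  13 = 13·1 + 0   → remainder 0, stop. gcd = 1 (last nonzero row C).
The gcd is 1, so 13 is invertible mod 66. The last nonzero row gives 1·66 − 5·13 = 1, so t = −5. So 13^(−1) ≡ −5 ≡ 61 (mod 66). Verify: 13 · 61 = 793 ≡ 1 (mod 66). ✓

Final answer: 13^(−1) ≡ 61 (mod 66)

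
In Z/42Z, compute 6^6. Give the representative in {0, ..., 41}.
Use repeated squaring. Binary(6) = 110. Walk through the bits of the exponent 6 left-to-right: at each bit after the leading one, square the running value, then multiply by 6 if the bit is 1 (always reducing mod 42):
  bit 1 = 1 (leading): start with 6.
  bit 2 = 1: square 6^2 = 36; bit is 1, so multiply 36·6 = 216 ≡ 6 (mod 42).
  bit 3 = 0: square 6^2 = 36 (mod 42).
Final value: 6^6 ≡ 36 (mod 42).

Final answer: 36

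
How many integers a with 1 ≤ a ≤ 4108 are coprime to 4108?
The number of a ∈ {1, ..., 4108} with gcd(a, 4108) = 1 is by definition Euler's totient φ(4108). φ is multiplicative, with φ(p^e) = p^e − p^(e−1). Factorise 4108 = 2^2 · 13 · 79. Then
  φ(4108) = (2^2 − 2^1) · (13 − 1) · (79 − 1) = 2 · 12 · 78 = 1872.
So there are 1872 such integers.

Final answer: 1872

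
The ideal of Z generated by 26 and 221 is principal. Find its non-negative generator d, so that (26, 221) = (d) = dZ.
In the PID Z, (a, b) is generated by gcd(a, b). Compute gcd(221, 26) with the extended Euclidean algorithm, tracking rows (r, s, t) with s·221 + t·26 = r:
  row A: (221, 1, 0)   [1·221 + 0·26 = 221]
  row B: (26, 0, 1)   [0·221 + 1·26 = 26]
  221 = 8·26 + 13   → row C = row A − 8·row B = (13, 1, −8)   [check: 1·221 − 8·26 = 13]
  26 = 2·13 + 0   → remainder 0, stop. gcd = 13 (last nonzero row C).
So gcd(26, 221) = 13, with Bézout identity 1·221 − 8·26 = 13. Containment (⊇): the Bézout identity exhibits 13 as an element of (26, 221), giving (13) ⊆ (26, 221). Containment (⊆): since 13 | 26 and 13 | 221 (26 = 13·2, 221 = 13·17), every Z-linear combination of 26 and 221 is divisible by 13, so (26, 221) ⊆ (13). Therefore (26, 221) = (13), d = 13.

Final answer: (26, 221) = (13); d = 13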